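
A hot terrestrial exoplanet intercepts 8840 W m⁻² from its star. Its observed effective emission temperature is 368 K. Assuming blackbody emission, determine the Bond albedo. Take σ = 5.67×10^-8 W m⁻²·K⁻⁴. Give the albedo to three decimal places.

0.529

From σT⁴ = S(1−α)/4 we invert for α: 1−α = 4σT⁴/S.
4σT⁴ = 4·5.67×10⁻⁸·(368)⁴ = 4159 W m⁻².
Hence α = 1 − 4159/8840 = 0.5295.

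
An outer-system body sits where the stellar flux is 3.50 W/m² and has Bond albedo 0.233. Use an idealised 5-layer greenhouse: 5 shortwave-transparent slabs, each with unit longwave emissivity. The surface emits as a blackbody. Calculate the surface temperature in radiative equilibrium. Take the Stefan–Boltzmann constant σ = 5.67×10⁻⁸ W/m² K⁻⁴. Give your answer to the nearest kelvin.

Top-of-atmosphere balance: σT_e⁴ = S(1−α)/4 = 0.6711 W/m² → T_e = 58.66 K.
With N = 5 opaque layers, T_s = (N+1)^(1/4)·T_e = 6^(1/4)·58.66 = 91.80 K.

92 K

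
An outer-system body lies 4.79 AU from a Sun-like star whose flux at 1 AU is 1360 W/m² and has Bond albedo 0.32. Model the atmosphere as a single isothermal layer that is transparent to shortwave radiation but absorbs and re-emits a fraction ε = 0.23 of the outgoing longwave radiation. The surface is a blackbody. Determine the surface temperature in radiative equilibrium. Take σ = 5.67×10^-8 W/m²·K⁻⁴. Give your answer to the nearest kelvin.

By the inverse-square law, S = 1360/4.79² = 59.27 W/m².
Effective emission temperature (TOA balance): σT_e⁴ = S(1−α)/4 = 10.08 W/m² → T_e = 115.5 K.
For a single slab of emissivity ε, T_s⁴ = 2T_e⁴/(2−ε); thus T_s = 115.5·(1.13)^(1/4) = 119.0 K.

119 kelvin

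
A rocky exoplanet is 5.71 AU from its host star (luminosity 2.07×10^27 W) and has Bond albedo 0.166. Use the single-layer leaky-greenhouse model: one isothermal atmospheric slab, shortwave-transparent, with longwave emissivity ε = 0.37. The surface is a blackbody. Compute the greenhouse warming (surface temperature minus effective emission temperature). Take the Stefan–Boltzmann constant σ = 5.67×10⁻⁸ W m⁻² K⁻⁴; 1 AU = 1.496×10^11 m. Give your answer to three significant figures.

8.91 K

d = 5.71 × 1.496×10^11 m = 8.542×10^11 m.
Spreading L over a sphere of radius d: S = 2.07×10^27/(4π·8.54×10^11²) = 225.7 W m⁻².
At the top of the atmosphere, σT_e⁴ = S(1−α)/4 = 47.07 W m⁻², giving T_e = 169.7 K.
For a single slab of emissivity ε, T_s⁴ = 2T_e⁴/(2−ε); thus T_s = 169.7·(1.227)^(1/4) = 178.6 K.
Greenhouse warming: T_s − T_e = 8.907 K.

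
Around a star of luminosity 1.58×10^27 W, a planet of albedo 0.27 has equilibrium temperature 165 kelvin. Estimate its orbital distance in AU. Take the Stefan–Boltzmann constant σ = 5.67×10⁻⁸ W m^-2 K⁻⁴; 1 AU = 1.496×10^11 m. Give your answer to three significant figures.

The flux needed for this T is 4σT⁴/(1−0.27) = 230.3 W m^-2.
S = L/(4πd²) → d = √(L/4πS) = √(1.58×10^27/(4π·230.3)) = 7.389×10^11 m = 4.939 AU.

4.94 AU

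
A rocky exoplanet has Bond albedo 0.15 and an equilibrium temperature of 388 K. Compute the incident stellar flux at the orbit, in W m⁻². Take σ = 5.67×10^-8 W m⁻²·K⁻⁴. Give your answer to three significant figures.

6050 W m⁻²

From S(1−α)/4 = σT⁴: S = 4σT⁴/(1−α).
The emitted flux is σT⁴ = 1285 W m⁻².
S = 4·1285/0.85 = 6047 W m⁻².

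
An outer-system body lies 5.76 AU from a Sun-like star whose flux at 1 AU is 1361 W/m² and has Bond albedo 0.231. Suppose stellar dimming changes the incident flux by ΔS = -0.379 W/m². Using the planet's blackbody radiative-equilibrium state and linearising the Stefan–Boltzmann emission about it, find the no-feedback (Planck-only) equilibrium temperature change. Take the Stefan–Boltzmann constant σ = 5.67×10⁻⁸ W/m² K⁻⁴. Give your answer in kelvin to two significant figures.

By the inverse-square law, S = 1361/5.76² = 41.02 W/m².
Reference equilibrium: T_e = [S(1−α)/(4σ)]^(1/4) = 108.6 K.
ΔF = Δ[S(1−α)]/4 = (1−0.231)·-0.379/4 = -0.07286 W/m².
Linearising σT⁴ gives d(σT⁴)/dT = 4σT_e³ = 0.2905 W/m² per K.
So ΔT₀ = -0.07286/0.2905 = -0.251 K.

-0.25 kelvin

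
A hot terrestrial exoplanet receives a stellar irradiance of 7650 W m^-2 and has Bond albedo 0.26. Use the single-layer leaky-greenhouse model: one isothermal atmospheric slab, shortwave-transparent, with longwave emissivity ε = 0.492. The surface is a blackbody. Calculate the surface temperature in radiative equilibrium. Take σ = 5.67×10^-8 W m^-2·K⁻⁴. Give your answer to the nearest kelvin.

427 kelvin

The planet radiates to space at T_e = [S(1−α)/(4σ)]^(1/4) = 397.5 K.
Surface balance with a leaky layer gives σT_s⁴ = σT_e⁴·2/(2−ε), so T_s = T_e·[2/(2−0.492)]^(1/4) = 426.5 K.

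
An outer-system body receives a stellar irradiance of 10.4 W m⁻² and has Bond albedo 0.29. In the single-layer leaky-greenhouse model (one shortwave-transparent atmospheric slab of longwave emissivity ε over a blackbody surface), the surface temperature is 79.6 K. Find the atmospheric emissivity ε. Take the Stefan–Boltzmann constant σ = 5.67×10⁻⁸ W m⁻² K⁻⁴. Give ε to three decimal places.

0.378

First, T_e = [10.40·(1−0.29)/(4σ)]^(1/4) = 75.54 K.
Inverting T_s⁴ = 2T_e⁴/(2−ε): (T_e/T_s)⁴ = 0.8110, so ε = 2(1 − 0.8110) = 0.3781.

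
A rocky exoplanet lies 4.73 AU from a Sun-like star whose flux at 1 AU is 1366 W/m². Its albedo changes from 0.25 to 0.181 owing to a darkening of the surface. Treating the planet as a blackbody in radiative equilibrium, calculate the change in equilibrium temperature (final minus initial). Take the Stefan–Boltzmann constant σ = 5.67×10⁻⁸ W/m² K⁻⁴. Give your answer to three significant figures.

Irradiance scales as 1/d², so S = 1366 W/m² × (1/4.73)² = 61.06 W/m².
With α = 0.25, T₁ = 119.2 K.
Final:   T₂ = [S(1−0.181)/(4σ)]^(1/4) = 121.9 K.
Change: 121.9 − 119.2 = 2.652 K.

2.65 K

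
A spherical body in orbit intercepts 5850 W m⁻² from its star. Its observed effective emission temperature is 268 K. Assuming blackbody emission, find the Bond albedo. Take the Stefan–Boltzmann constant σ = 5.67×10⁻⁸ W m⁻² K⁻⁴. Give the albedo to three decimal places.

Rearranging the radiative balance, α = 1 − 4σT⁴/S.
σT⁴ = 292.5 W m⁻², so 4σT⁴ = 1170 W m⁻².
Hence α = 1 − 1170/5850 = 0.8000.

0.800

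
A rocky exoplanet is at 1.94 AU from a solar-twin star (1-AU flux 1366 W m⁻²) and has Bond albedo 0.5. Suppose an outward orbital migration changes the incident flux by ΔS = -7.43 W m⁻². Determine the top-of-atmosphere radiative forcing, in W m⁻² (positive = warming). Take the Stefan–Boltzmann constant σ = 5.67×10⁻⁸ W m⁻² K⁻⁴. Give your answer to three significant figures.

Irradiance scales as 1/d², so S = 1366 W m⁻² × (1/1.94)² = 363.0 W m⁻².
ΔF = Δ[S(1−α)]/4 = (1−0.5)·-7.43/4 = -0.9287 W m⁻².

-0.929 W m⁻²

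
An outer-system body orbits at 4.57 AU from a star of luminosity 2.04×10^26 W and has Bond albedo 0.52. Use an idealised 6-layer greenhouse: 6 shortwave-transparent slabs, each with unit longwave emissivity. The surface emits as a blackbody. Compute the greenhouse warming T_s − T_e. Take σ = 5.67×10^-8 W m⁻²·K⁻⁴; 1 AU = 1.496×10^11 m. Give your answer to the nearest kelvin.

d = 4.57 × 1.496×10^11 m = 6.837×10^11 m.
S = L/(4πd²) = 34.73 W m⁻².
OLR = S(1−α)/4 = 4.168 W m⁻²; the top layer radiates at T_e = 92.59 K.
Surface: T_s = (7)^¼·T_e = 150.6 K.
Warming: T_s − T_e = 58.02 K.

58 K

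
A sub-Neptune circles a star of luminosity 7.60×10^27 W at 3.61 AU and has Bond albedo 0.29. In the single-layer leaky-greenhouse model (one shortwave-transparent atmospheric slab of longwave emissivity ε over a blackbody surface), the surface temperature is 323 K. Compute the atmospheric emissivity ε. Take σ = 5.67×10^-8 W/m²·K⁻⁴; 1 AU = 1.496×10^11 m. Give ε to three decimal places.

d = 3.61 × 1.496×10^11 m = 5.401×10^11 m.
Spreading L over a sphere of radius d: S = 7.60×10^27/(4π·5.40×10^11²) = 2074 W/m².
First, T_e = [2074·(1−0.29)/(4σ)]^(1/4) = 283.8 K.
Inverting T_s⁴ = 2T_e⁴/(2−ε): (T_e/T_s)⁴ = 0.5964, so ε = 2(1 − 0.5964) = 0.8072.

0.807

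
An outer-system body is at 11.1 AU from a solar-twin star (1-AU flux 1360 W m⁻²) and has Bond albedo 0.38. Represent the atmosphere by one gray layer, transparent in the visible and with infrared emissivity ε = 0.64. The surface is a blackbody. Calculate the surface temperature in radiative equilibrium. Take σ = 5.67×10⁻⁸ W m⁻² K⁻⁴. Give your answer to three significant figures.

81.6 K

By the inverse-square law, S = 1360/11.1² = 11.04 W m⁻².
Effective emission temperature (TOA balance): σT_e⁴ = S(1−α)/4 = 1.711 W m⁻² → T_e = 74.12 K.
For a single slab of emissivity ε, T_s⁴ = 2T_e⁴/(2−ε); thus T_s = 74.12·(1.471)^(1/4) = 81.62 K.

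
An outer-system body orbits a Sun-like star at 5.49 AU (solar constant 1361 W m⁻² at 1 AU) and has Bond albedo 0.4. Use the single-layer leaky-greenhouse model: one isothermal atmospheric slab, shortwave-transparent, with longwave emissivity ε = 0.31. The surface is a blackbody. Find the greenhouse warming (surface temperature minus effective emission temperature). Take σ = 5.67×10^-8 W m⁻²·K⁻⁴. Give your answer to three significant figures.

Flux at the orbit: S = 1361/(5.49)² = 45.16 W m⁻².
The planet radiates to space at T_e = [S(1−α)/(4σ)]^(1/4) = 104.5 K.
The surface balance (absorbed SW + ε·downward IR = σT_s⁴) with T_a⁴ = T_s⁴/2 reduces to T_s = T_e·[2/(2−ε)]^¼ = 109.0 K.
Greenhouse warming: T_s − T_e = 4.496 K.

4.50 kelvin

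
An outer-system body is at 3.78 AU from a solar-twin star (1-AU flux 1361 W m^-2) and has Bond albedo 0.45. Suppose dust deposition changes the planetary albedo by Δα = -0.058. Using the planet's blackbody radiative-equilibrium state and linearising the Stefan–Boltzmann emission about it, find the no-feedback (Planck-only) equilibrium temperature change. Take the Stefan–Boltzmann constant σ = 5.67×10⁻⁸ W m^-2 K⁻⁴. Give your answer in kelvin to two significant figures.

3.3 K

Irradiance scales as 1/d², so S = 1361 W m^-2 × (1/3.78)² = 95.25 W m^-2.
Reference equilibrium: T_e = [S(1−α)/(4σ)]^(1/4) = 123.3 K.
ΔF = −(S/4)Δα = −(95.25/4)×(-0.058) = 1.381 W m^-2.
Planck response: λ_P = 4σT_e³ = 4·5.67×10⁻⁸·(123.3)³ = 0.4250 W m^-2/K.
ΔT₀ = ΔF/λ_P = 1.381/0.4250 = 3.25 K.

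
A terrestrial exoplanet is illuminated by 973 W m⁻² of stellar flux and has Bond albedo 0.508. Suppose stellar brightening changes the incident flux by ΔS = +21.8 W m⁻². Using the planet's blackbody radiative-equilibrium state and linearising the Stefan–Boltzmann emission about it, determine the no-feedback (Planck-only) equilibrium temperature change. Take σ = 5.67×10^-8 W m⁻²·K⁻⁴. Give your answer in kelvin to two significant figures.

1.2 kelvin

Reference equilibrium: T_e = [S(1−α)/(4σ)]^(1/4) = 214.3 K.
TOA radiative forcing: ΔF = (1−α)ΔS/4 = 0.492·(+21.8)/4 = 2.681 W m⁻².
Linearising σT⁴ gives d(σT⁴)/dT = 4σT_e³ = 2.233 W m⁻² per K.
ΔT₀ = ΔF/λ_P = 2.681/2.233 = 1.20 K.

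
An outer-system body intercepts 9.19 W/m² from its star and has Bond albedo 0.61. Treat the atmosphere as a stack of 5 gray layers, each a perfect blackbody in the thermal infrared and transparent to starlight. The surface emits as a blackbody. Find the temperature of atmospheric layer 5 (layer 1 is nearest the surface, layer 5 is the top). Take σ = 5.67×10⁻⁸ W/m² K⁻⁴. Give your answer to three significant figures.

63.0 K

The effective emission temperature is T_e = [S(1−α)/(4σ)]^¼ = 63.05 K.
In the N-layer model, layer k (counted from the surface) has T_k = (N+1−k)^(1/4)·T_e.
T_5 = (1)^(1/4)·63.05 = 63.05 K.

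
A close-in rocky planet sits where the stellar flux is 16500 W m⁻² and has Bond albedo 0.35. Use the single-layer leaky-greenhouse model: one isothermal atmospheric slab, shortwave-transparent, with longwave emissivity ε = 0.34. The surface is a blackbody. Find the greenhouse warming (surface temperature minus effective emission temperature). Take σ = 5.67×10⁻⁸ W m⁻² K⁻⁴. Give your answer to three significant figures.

Effective emission temperature (TOA balance): σT_e⁴ = S(1−α)/4 = 2681 W m⁻² → T_e = 466.3 K.
For a single slab of emissivity ε, T_s⁴ = 2T_e⁴/(2−ε); thus T_s = 466.3·(1.205)^(1/4) = 488.6 K.
T_s − T_e = 488.6 − 466.3 = 22.24 K.

22.2 kelvin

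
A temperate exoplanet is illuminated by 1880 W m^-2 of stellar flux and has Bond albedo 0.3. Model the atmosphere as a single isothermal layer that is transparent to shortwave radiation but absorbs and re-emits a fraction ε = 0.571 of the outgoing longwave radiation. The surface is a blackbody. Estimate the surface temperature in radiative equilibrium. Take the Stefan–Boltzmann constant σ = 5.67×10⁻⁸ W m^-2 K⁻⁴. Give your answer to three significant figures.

300 kelvin

At the top of the atmosphere, σT_e⁴ = S(1−α)/4 = 329.0 W m^-2, giving T_e = 276.0 K.
For a single slab of emissivity ε, T_s⁴ = 2T_e⁴/(2−ε); thus T_s = 276.0·(1.4)^(1/4) = 300.2 K.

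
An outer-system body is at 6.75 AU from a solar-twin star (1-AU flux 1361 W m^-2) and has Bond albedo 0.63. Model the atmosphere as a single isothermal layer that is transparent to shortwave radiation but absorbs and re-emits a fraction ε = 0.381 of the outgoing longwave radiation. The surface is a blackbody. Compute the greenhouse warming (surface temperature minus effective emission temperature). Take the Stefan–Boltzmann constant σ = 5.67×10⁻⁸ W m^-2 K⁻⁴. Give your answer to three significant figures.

Irradiance scales as 1/d², so S = 1361 W m^-2 × (1/6.75)² = 29.87 W m^-2.
At the top of the atmosphere, σT_e⁴ = S(1−α)/4 = 2.763 W m^-2, giving T_e = 83.55 K.
The surface balance (absorbed SW + ε·downward IR = σT_s⁴) with T_a⁴ = T_s⁴/2 reduces to T_s = T_e·[2/(2−ε)]^¼ = 88.08 K.
The atmosphere warms the surface by 4.533 K.

4.53 kelvin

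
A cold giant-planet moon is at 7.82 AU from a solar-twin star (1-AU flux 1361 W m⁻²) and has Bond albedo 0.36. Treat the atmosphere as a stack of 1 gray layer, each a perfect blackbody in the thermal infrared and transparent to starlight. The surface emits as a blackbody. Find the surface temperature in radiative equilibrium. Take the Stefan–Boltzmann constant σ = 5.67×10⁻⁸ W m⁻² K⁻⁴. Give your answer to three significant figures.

Irradiance scales as 1/d², so S = 1361 W m⁻² × (1/7.82)² = 22.26 W m⁻².
Top-of-atmosphere balance: σT_e⁴ = S(1−α)/4 = 3.561 W m⁻² → T_e = 89.02 K.
Layer-by-layer balance gives σT_s⁴ = (N+1)σT_e⁴, so T_s = 2^¼·89.02 = 105.9 K.

106 kelvin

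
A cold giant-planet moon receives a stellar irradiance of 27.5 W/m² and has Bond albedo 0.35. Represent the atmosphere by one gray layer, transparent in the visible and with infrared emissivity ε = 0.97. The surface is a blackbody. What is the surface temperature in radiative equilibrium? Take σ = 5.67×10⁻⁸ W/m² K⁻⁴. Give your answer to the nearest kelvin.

111 K

The planet radiates to space at T_e = [S(1−α)/(4σ)]^(1/4) = 94.22 K.
The surface balance (absorbed SW + ε·downward IR = σT_s⁴) with T_a⁴ = T_s⁴/2 reduces to T_s = T_e·[2/(2−ε)]^¼ = 111.2 K.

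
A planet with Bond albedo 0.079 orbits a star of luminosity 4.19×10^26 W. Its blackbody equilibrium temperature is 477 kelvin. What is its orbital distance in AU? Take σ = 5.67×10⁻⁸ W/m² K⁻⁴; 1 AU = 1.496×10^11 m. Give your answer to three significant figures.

0.342 AU

Energy balance gives S = 4σT⁴/(1−α) = 12750 W/m².
From L = 4πd²S, d = √(4.19×10^26/(4π·12750)) = 5.114×10^10 m = 0.3419 AU.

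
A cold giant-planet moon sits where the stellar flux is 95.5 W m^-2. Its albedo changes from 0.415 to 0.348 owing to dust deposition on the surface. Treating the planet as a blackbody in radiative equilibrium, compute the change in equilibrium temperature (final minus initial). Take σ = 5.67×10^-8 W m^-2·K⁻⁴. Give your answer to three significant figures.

With α = 0.415, T₁ = 125.3 K.
With α = 0.348, T₂ = 128.7 K.
ΔT = T₂ − T₁ = 3.443 K.

3.44 K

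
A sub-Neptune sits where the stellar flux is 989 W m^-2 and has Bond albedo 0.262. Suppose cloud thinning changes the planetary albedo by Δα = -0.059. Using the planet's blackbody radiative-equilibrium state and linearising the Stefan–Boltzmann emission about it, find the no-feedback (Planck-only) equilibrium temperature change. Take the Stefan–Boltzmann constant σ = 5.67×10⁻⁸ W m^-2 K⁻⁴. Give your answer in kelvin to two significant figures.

Reference equilibrium: T_e = [S(1−α)/(4σ)]^(1/4) = 238.2 K.
TOA radiative forcing: ΔF = −S·Δα/4 = −989.0·(-0.059)/4 = 14.59 W m^-2.
Planck response: λ_P = 4σT_e³ = 4·5.67×10⁻⁸·(238.2)³ = 3.064 W m^-2/K.
ΔT₀ = ΔF/λ_P = 14.59/3.064 = 4.76 K.

4.8 K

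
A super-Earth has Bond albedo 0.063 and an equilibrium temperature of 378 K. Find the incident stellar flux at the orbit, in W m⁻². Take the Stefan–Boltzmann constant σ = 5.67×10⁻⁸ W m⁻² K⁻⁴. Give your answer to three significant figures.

Invert the energy balance for S: S = 4σT⁴/(1−α).
The emitted flux is σT⁴ = 1158 W m⁻².
S = 4·1158/0.937 = 4942 W m⁻².

4940 W m⁻²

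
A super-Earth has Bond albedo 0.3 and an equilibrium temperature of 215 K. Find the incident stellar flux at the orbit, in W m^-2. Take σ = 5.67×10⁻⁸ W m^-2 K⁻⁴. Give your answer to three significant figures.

From S(1−α)/4 = σT⁴: S = 4σT⁴/(1−α).
σT⁴ = 5.67×10⁻⁸·(215)⁴ = 121.2 W m^-2.
S = 4·121.2/0.7 = 692.3 W m^-2.

692 W m^-2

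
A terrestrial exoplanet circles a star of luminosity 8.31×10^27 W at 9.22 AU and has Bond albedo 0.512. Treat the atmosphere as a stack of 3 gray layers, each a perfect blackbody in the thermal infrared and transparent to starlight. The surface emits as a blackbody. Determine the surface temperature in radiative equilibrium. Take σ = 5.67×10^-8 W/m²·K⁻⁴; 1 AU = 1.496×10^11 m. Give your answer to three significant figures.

234 kelvin

d = 9.22 × 1.496×10^11 m = 1.379×10^12 m.
Spreading L over a sphere of radius d: S = 8.31×10^27/(4π·1.38×10^12²) = 347.6 W/m².
Top-of-atmosphere balance: σT_e⁴ = S(1−α)/4 = 42.41 W/m² → T_e = 165.4 K.
With N = 3 opaque layers, T_s = (N+1)^(1/4)·T_e = 4^(1/4)·165.4 = 233.9 K.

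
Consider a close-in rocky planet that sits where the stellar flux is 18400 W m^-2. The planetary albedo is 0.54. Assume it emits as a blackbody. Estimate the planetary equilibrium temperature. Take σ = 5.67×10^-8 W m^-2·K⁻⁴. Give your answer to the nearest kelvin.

Averaging over the sphere, the absorbed flux is S(1−α)/4 = 2116 W m^-2.
Balancing against σT⁴: T = (2116/5.67×10⁻⁸)^(1/4) = 439.5 K.

440 K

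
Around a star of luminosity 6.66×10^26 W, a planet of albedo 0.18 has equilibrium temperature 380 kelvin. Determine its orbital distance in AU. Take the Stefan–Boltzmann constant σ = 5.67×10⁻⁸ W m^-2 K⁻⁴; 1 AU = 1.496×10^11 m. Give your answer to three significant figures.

Energy balance gives S = 4σT⁴/(1−α) = 5767 W m^-2.
S = L/(4πd²) → d = √(L/4πS) = √(6.66×10^26/(4π·5767)) = 9.586×10^10 m = 0.6408 AU.

0.641 AU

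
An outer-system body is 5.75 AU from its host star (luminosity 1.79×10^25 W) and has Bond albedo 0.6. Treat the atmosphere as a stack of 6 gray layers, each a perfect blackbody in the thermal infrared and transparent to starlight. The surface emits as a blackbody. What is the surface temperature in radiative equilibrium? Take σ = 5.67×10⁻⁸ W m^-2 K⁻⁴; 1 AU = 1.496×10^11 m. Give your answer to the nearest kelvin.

d = 5.75 × 1.496×10^11 m = 8.602×10^11 m.
Spreading L over a sphere of radius d: S = 1.79×10^25/(4π·8.60×10^11²) = 1.925 W m^-2.
Top-of-atmosphere balance: σT_e⁴ = S(1−α)/4 = 0.1925 W m^-2 → T_e = 42.93 K.
With N = 6 opaque layers, T_s = (N+1)^(1/4)·T_e = 7^(1/4)·42.93 = 69.82 K.

70 K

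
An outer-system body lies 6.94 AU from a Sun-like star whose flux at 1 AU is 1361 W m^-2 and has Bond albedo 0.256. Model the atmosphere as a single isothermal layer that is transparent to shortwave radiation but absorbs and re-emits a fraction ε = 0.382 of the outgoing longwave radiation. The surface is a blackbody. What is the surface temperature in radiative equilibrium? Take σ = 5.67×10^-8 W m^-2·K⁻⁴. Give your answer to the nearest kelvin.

Flux at the orbit: S = 1361/(6.94)² = 28.26 W m^-2.
At the top of the atmosphere, σT_e⁴ = S(1−α)/4 = 5.256 W m^-2, giving T_e = 98.12 K.
For a single slab of emissivity ε, T_s⁴ = 2T_e⁴/(2−ε); thus T_s = 98.12·(1.236)^(1/4) = 103.5 K.

103 kelvin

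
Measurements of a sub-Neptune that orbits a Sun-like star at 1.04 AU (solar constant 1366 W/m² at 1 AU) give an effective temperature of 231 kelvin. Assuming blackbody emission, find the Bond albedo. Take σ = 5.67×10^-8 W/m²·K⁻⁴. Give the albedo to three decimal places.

0.489

Irradiance scales as 1/d², so S = 1366 W/m² × (1/1.04)² = 1263 W/m².
From σT⁴ = S(1−α)/4 we invert for α: 1−α = 4σT⁴/S.
σT⁴ = 161.4 W/m², so 4σT⁴ = 645.8 W/m².
1−α = 645.8/1263 = 0.5113, so α = 0.4887.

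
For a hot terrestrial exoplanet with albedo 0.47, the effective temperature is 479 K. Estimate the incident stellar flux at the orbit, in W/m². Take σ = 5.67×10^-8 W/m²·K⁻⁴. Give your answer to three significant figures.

22500 W/m²

Invert the energy balance for S: S = 4σT⁴/(1−α).
σT⁴ = 5.67×10⁻⁸·(479)⁴ = 2985 W/m².
S = 4·2985/0.53 = 22530 W/m².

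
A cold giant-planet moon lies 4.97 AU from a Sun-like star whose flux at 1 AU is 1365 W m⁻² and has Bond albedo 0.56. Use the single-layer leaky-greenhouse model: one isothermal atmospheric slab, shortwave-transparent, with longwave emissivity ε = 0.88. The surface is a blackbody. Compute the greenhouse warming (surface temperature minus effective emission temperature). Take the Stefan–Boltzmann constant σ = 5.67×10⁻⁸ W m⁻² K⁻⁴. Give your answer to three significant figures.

Flux at the orbit: S = 1365/(4.97)² = 55.26 W m⁻².
At the top of the atmosphere, σT_e⁴ = S(1−α)/4 = 6.079 W m⁻², giving T_e = 101.8 K.
The surface balance (absorbed SW + ε·downward IR = σT_s⁴) with T_a⁴ = T_s⁴/2 reduces to T_s = T_e·[2/(2−ε)]^¼ = 117.6 K.
T_s − T_e = 117.6 − 101.8 = 15.87 K.

15.9 K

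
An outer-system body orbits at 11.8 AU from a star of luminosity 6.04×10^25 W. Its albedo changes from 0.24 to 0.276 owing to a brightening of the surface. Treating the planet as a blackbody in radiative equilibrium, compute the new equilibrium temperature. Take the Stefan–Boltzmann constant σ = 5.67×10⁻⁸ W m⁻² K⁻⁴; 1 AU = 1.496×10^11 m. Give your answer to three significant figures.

47.1 K

d = 11.8 × 1.496×10^11 m = 1.765×10^12 m.
Flux at the orbit: S = L/(4πd²) = 6.04×10^25/(4π·(1.77×10^12)²) = 1.542 W m⁻².
New equilibrium: T₂ = [(1−0.276)·1.542/(4σ)]^(1/4) = 47.11 K.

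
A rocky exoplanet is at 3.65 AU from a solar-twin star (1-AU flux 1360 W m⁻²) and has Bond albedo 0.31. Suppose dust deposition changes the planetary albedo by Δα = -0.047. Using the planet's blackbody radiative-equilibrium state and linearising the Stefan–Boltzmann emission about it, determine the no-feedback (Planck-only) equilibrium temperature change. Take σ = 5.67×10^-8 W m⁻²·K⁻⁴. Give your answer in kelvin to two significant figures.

2.3 K

Flux at the orbit: S = 1360/(3.65)² = 102.1 W m⁻².
Reference equilibrium: T_e = [S(1−α)/(4σ)]^(1/4) = 132.8 K.
TOA radiative forcing: ΔF = −S·Δα/4 = −102.1·(-0.047)/4 = 1.199 W m⁻².
Planck response: λ_P = 4σT_e³ = 4·5.67×10⁻⁸·(132.8)³ = 0.5306 W m⁻²/K.
Hence the no-feedback warming is ΔF/(4σT_e³) = 2.26 K.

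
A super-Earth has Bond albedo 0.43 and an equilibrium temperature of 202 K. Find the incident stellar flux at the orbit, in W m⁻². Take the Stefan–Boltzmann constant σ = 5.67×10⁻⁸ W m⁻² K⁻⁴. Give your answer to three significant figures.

662 W m⁻²

From S(1−α)/4 = σT⁴: S = 4σT⁴/(1−α).
σT⁴ = 5.67×10⁻⁸·(202)⁴ = 94.40 W m⁻².
So S = 4×94.40/(1−0.43) = 662.5 W m⁻².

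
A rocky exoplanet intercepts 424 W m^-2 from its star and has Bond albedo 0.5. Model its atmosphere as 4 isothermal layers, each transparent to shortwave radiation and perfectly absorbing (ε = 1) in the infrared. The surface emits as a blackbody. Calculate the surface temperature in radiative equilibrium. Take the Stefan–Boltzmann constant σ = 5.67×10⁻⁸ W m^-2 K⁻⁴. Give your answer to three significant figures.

Top-of-atmosphere balance: σT_e⁴ = S(1−α)/4 = 53.00 W m^-2 → T_e = 174.9 K.
Layer-by-layer balance gives σT_s⁴ = (N+1)σT_e⁴, so T_s = 5^¼·174.9 = 261.5 K.

261 K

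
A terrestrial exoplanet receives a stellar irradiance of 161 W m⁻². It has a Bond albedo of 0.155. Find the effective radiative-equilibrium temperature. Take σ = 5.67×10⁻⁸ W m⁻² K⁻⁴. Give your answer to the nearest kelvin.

156 K

Absorbed flux (global mean): S(1−α)/4 = 161.0·0.845/4 = 34.01 W m⁻².
In equilibrium σT⁴ equals this, so T = 156.5 K.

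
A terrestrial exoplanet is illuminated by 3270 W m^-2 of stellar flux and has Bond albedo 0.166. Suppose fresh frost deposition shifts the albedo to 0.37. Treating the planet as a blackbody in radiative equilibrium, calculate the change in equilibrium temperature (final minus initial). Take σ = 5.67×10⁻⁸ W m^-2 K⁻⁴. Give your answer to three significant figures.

-22.4 kelvin

Before: T₁ = [3270·0.834/(4σ)]^(1/4) = 331.1 K.
With α = 0.37, T₂ = 308.7 K.
Change: 308.7 − 331.1 = -22.43 K.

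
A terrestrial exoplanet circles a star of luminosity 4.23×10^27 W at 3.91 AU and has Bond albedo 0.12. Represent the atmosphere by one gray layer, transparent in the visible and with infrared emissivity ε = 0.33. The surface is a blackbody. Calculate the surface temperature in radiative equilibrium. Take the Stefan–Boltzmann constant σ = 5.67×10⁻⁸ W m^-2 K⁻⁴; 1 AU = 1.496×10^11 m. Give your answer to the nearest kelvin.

d = 3.91 × 1.496×10^11 m = 5.849×10^11 m.
Spreading L over a sphere of radius d: S = 4.23×10^27/(4π·5.85×10^11²) = 983.8 W m^-2.
At the top of the atmosphere, σT_e⁴ = S(1−α)/4 = 216.4 W m^-2, giving T_e = 248.6 K.
The surface balance (absorbed SW + ε·downward IR = σT_s⁴) with T_a⁴ = T_s⁴/2 reduces to T_s = T_e·[2/(2−ε)]^¼ = 260.0 K.

260 kelvin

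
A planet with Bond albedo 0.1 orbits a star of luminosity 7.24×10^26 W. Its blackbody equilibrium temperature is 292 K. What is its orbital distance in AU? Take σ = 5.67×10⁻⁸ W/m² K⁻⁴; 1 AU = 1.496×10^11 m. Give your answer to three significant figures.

1.19 AU

Required flux: S = 4σT⁴/(1−α) = 1832 W/m².
Then d = [L/(4πS)]^(1/2) = 1.773×10^11 m, i.e. 1.185 AU.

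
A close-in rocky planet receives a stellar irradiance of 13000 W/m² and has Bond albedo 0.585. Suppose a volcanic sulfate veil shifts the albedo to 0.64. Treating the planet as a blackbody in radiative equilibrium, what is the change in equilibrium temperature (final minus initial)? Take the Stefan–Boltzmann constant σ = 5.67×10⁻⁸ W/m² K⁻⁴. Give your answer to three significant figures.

Initial: T₁ = [S(1−0.585)/(4σ)]^(1/4) = 392.7 K.
Final:   T₂ = [S(1−0.64)/(4σ)]^(1/4) = 379.0 K.
Change: 379.0 − 392.7 = -13.71 K.

-13.7 kelvin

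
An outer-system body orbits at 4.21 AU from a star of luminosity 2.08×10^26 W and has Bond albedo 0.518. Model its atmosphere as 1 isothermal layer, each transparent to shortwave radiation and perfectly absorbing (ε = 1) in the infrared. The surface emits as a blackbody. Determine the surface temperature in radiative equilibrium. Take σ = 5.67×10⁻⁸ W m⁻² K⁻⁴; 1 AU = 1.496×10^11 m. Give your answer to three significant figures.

d = 4.21 × 1.496×10^11 m = 6.298×10^11 m.
Flux at the orbit: S = L/(4πd²) = 2.08×10^26/(4π·(6.30×10^11)²) = 41.73 W m⁻².
OLR = S(1−α)/4 = 5.028 W m⁻²; the top layer radiates at T_e = 97.04 K.
Layer-by-layer balance gives σT_s⁴ = (N+1)σT_e⁴, so T_s = 2^¼·97.04 = 115.4 K.

115 K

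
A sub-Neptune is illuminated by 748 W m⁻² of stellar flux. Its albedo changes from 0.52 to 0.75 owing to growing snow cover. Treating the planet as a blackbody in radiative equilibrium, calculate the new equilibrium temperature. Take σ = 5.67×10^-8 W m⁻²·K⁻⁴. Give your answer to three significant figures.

With the new albedo, S(1−α₂)/4 = 46.75 W m⁻², so T₂ = 169.5 K.

169 K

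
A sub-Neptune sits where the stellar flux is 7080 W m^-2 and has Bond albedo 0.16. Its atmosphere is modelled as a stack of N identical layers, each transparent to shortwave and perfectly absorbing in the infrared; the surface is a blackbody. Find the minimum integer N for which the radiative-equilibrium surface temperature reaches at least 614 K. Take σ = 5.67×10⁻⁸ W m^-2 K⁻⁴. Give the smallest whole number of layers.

OLR = S(1−α)/4 = 1487 W m^-2; the top layer radiates at T_e = 402.4 K.
Need (N+1)T_e⁴ ≥ T_s⁴, i.e. N+1 ≥ (614/402.4)⁴ = 5.420.
So N ≥ 4.420; the smallest integer is N = 5.

5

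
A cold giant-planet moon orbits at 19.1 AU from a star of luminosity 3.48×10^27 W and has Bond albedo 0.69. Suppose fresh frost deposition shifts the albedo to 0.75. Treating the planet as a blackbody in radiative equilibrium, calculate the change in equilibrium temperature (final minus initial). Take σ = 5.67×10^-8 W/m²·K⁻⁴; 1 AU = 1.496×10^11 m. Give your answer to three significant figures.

-4.32 K

Orbital distance: d = 19.1 AU = 2.857×10^12 m.
S = L/(4πd²) = 33.92 W/m².
Before: T₁ = [33.92·0.31/(4σ)]^(1/4) = 82.52 K.
After:  T₂ = [33.92·0.25/(4σ)]^(1/4) = 78.20 K.
ΔT = T₂ − T₁ = -4.320 K.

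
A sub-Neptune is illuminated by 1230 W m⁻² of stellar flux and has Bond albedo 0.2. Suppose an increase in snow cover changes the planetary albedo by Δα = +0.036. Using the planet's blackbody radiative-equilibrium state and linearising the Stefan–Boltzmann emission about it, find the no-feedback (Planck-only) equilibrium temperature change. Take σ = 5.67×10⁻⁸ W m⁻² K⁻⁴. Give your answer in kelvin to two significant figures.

Unperturbed T_e = [1230·(1−0.2)/(4σ)]^¼ = 256.6 K.
The change in absorbed flux is Δ[S(1−α)/4] = −SΔα/4 = -11.07 W m⁻².
Planck response: λ_P = 4σT_e³ = 4·5.67×10⁻⁸·(256.6)³ = 3.834 W m⁻²/K.
So ΔT₀ = -11.07/3.834 = -2.89 K.

-2.9 kelvin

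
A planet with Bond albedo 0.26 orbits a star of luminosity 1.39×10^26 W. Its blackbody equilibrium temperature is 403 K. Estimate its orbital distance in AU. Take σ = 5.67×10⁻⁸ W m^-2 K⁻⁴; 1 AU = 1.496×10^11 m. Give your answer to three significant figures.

Energy balance gives S = 4σT⁴/(1−α) = 8084 W m^-2.
Then d = [L/(4πS)]^(1/2) = 3.699×10^10 m, i.e. 0.2473 AU.

0.247 AU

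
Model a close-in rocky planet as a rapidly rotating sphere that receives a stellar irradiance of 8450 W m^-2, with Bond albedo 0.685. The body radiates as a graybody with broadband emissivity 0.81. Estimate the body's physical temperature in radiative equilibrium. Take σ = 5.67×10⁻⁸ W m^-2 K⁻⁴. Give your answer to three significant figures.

Averaging over the sphere, the absorbed flux is S(1−α)/4 = 665.4 W m^-2.
Equating to εσT⁴ with ε = 0.81: T = (665.4/0.81σ)^(1/4) = 346.9 K.

347 K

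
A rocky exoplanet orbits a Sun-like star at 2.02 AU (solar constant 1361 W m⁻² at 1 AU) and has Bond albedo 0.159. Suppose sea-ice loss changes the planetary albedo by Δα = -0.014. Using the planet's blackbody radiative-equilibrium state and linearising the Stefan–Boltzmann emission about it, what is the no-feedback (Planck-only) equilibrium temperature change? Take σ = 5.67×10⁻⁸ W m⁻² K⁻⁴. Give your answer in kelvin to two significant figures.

Flux at the orbit: S = 1361/(2.02)² = 333.5 W m⁻².
Unperturbed T_e = [333.5·(1−0.159)/(4σ)]^¼ = 187.5 K.
ΔF = −(S/4)Δα = −(333.5/4)×(-0.014) = 1.167 W m⁻².
Linearising σT⁴ gives d(σT⁴)/dT = 4σT_e³ = 1.496 W m⁻² per K.
ΔT₀ = ΔF/λ_P = 1.167/1.496 = 0.780 K.

0.78 kelvin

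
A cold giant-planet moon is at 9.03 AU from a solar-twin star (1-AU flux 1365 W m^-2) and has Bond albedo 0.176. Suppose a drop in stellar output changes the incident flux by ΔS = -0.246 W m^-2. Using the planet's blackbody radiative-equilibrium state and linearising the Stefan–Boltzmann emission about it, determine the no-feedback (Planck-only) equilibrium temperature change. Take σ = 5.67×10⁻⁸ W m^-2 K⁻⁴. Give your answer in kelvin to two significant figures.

Irradiance scales as 1/d², so S = 1365 W m^-2 × (1/9.03)² = 16.74 W m^-2.
Unperturbed T_e = [16.74·(1−0.176)/(4σ)]^¼ = 88.31 K.
TOA radiative forcing: ΔF = (1−α)ΔS/4 = 0.824·(-0.246)/4 = -0.05068 W m^-2.
Planck response: λ_P = 4σT_e³ = 4·5.67×10⁻⁸·(88.31)³ = 0.1562 W m^-2/K.
So ΔT₀ = -0.05068/0.1562 = -0.324 K.

-0.32 K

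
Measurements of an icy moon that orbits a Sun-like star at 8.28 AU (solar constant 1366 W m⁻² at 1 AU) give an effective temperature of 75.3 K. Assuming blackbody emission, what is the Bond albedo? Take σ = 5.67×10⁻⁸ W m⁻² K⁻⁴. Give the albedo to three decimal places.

Flux at the orbit: S = 1366/(8.28)² = 19.92 W m⁻².
Energy balance: S(1−α)/4 = σT⁴, so 1−α = 4σT⁴/S.
σT⁴ = 1.823 W m⁻², so 4σT⁴ = 7.292 W m⁻².
Hence α = 1 − 7.292/19.92 = 0.6340.

0.634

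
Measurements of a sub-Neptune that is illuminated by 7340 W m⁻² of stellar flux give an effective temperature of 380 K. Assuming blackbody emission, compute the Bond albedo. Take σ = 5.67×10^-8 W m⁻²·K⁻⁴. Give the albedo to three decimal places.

From σT⁴ = S(1−α)/4 we invert for α: 1−α = 4σT⁴/S.
4σT⁴ = 4·5.67×10⁻⁸·(380)⁴ = 4729 W m⁻².
1−α = 4729/7340 = 0.6443, so α = 0.3557.

0.356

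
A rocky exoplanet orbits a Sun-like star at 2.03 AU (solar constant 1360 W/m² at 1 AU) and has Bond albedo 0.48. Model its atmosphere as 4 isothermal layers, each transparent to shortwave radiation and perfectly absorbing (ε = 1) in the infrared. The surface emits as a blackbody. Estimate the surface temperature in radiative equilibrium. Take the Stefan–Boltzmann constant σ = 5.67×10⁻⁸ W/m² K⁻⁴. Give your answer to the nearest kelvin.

Irradiance scales as 1/d², so S = 1360 W/m² × (1/2.03)² = 330.0 W/m².
Top-of-atmosphere balance: σT_e⁴ = S(1−α)/4 = 42.90 W/m² → T_e = 165.9 K.
For an N-layer opaque stack, T_s⁴ = (N+1)T_e⁴, hence T_s = (5)^(1/4)×165.9 K = 248.0 K.

248 K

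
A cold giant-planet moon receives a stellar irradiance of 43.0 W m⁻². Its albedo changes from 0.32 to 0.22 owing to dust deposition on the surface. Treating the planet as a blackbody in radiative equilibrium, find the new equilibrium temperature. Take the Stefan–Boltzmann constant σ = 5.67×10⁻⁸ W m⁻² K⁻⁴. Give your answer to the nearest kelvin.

110 kelvin

With the new albedo, S(1−α₂)/4 = 8.385 W m⁻², so T₂ = 110.3 K.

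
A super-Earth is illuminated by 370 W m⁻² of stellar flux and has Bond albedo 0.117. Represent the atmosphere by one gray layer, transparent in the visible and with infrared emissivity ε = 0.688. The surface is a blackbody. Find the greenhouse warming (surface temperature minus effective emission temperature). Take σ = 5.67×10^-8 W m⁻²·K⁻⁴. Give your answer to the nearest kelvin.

22 K

At the top of the atmosphere, σT_e⁴ = S(1−α)/4 = 81.68 W m⁻², giving T_e = 194.8 K.
The surface balance (absorbed SW + ε·downward IR = σT_s⁴) with T_a⁴ = T_s⁴/2 reduces to T_s = T_e·[2/(2−ε)]^¼ = 216.5 K.
Greenhouse warming: T_s − T_e = 21.65 K.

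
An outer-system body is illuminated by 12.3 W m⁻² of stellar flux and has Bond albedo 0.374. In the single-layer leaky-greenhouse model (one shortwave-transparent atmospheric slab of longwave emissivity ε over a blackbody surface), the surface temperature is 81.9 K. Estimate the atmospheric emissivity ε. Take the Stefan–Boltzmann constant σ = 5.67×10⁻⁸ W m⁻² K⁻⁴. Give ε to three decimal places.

0.491

Effective temperature: T_e = [S(1−α)/(4σ)]^(1/4) = 76.33 K.
Inverting T_s⁴ = 2T_e⁴/(2−ε): (T_e/T_s)⁴ = 0.7546, so ε = 2(1 − 0.7546) = 0.4909.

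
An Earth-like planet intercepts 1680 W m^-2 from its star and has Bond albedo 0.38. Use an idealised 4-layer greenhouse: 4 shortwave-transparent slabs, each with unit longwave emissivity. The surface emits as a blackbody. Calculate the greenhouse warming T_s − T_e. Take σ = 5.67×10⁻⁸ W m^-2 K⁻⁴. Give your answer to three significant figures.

Top-of-atmosphere balance: σT_e⁴ = S(1−α)/4 = 260.4 W m^-2 → T_e = 260.3 K.
T_s = (N+1)^(1/4)·T_e = 389.3 K.
So the greenhouse effect raises the surface by 389.3 − 260.3 = 129.0 K.

129 K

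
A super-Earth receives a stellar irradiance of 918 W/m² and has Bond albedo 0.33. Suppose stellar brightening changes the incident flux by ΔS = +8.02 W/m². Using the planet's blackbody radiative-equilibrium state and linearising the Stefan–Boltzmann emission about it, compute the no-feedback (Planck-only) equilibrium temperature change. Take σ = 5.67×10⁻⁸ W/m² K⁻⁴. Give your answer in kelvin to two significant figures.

Unperturbed T_e = [918.0·(1−0.33)/(4σ)]^¼ = 228.2 K.
TOA radiative forcing: ΔF = (1−α)ΔS/4 = 0.67·(+8.02)/4 = 1.343 W/m².
Planck response: λ_P = 4σT_e³ = 4·5.67×10⁻⁸·(228.2)³ = 2.695 W/m²/K.
So ΔT₀ = 1.343/2.695 = 0.498 K.

0.50 K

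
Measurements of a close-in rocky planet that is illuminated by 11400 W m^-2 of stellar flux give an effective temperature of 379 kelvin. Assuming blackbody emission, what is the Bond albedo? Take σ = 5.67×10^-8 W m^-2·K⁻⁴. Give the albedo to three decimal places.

Rearranging the radiative balance, α = 1 − 4σT⁴/S.
4σT⁴ = 4·5.67×10⁻⁸·(379)⁴ = 4680 W m^-2.
Hence α = 1 − 4680/11400 = 0.5895.

0.590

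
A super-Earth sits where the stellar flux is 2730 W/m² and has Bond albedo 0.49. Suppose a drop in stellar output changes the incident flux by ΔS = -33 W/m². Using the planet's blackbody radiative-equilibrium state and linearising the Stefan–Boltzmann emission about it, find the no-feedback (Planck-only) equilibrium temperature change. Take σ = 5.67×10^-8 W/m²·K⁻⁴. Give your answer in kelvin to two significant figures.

-0.85 K

Unperturbed T_e = [2730·(1−0.49)/(4σ)]^¼ = 279.9 K.
ΔF = Δ[S(1−α)]/4 = (1−0.49)·-33/4 = -4.208 W/m².
Linearising σT⁴ gives d(σT⁴)/dT = 4σT_e³ = 4.974 W/m² per K.
So ΔT₀ = -4.208/4.974 = -0.846 K.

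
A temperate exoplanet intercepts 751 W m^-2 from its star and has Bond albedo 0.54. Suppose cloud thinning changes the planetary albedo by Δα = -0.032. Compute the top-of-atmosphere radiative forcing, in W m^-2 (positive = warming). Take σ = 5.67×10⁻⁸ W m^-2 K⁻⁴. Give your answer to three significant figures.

6.01 W m^-2

ΔF = −(S/4)Δα = −(751.0/4)×(-0.032) = 6.008 W m^-2.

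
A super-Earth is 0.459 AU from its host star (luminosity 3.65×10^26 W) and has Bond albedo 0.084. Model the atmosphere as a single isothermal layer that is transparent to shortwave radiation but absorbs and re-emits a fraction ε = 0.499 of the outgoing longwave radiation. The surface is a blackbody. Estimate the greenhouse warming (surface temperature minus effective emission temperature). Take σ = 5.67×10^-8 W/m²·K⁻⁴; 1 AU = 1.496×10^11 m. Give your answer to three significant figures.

Orbital distance: d = 0.459 AU = 6.867×10^10 m.
S = L/(4πd²) = 6160 W/m².
Effective emission temperature (TOA balance): σT_e⁴ = S(1−α)/4 = 1411 W/m² → T_e = 397.2 K.
Surface balance with a leaky layer gives σT_s⁴ = σT_e⁴·2/(2−ε), so T_s = T_e·[2/(2−0.499)]^(1/4) = 426.7 K.
Greenhouse warming: T_s − T_e = 29.54 K.

29.5 kelvin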